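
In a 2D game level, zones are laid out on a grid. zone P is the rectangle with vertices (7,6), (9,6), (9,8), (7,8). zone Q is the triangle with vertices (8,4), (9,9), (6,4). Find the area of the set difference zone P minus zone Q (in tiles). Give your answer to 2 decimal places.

2.40

|zone P| = 4, |zone P∩zone Q| = 1.6.
|zone P ∖ zone Q| = |zone P| − |zone P∩zone Q| = 4 − 1.6 = 2.40.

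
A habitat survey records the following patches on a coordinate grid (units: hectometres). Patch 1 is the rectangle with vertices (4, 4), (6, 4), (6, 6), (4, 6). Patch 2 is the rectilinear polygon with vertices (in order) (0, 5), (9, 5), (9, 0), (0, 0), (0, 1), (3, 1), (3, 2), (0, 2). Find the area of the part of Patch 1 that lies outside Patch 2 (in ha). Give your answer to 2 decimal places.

|Patch 1| = 4, |Patch 1∩Patch 2| = 2.
|Patch 1 ∖ Patch 2| = |Patch 1| − |Patch 1∩Patch 2| = 4 − 2 = 2.00.

2.00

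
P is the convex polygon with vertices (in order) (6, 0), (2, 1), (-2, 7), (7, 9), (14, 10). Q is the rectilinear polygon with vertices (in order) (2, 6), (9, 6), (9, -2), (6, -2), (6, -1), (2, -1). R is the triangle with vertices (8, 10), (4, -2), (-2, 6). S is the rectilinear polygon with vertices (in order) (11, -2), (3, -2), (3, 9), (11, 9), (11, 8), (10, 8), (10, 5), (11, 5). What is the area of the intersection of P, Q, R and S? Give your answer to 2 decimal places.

15.08

The intersection is the polygon with vertices (6.667,6), (4.769,0.308), (3,0.75), (3,6).
By the shoelace formula its area is 15.08.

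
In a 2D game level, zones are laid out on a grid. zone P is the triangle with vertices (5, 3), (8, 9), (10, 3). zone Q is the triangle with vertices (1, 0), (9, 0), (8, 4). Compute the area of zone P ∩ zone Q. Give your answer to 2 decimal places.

1.00

The intersection is the polygon with vertices (6.25,3), (8,4), (8.25,3).
By the shoelace formula its area is 1.00.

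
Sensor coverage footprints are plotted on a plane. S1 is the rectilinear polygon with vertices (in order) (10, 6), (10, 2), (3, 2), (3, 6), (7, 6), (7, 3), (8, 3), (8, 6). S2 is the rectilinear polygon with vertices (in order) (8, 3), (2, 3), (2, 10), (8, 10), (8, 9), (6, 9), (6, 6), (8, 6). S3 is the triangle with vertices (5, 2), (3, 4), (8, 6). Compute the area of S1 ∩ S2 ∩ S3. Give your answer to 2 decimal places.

5.66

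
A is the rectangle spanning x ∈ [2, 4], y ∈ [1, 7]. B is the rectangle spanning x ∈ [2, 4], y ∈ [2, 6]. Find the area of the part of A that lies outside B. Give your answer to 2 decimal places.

|A∩B|: x∈[2,4], y∈[2,6] → 2·4 = 8.
|A| = 12.
|A ∖ B| = |A| − |A∩B| = 12 − 8 = 4.00.

4.00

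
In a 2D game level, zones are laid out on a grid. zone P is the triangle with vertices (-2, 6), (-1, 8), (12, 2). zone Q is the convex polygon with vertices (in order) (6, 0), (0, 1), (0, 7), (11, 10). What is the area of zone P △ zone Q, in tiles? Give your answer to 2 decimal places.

|zone P| = 16, |zone Q| = 65.5, |zone P∩zone Q| = 10.8994.
|zone P △ zone Q| = |zone P| + |zone Q| − 2·|zone P∩zone Q| = 16 + 65.5 − 21.7988 = 59.70.

59.70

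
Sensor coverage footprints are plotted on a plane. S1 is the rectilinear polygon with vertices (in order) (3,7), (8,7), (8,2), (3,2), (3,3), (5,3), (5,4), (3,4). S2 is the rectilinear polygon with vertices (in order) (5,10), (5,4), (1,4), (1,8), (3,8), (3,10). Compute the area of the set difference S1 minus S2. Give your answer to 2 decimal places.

|S1| = 23, |S1∩S2| = 6.
|S1 ∖ S2| = |S1| − |S1∩S2| = 23 − 6 = 17.00.

17.00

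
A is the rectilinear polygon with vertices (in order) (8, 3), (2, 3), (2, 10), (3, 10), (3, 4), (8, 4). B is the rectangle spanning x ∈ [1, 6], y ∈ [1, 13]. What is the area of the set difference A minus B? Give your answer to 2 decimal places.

|A| = 12, |A∩B| = 10.
|A ∖ B| = |A| − |A∩B| = 12 − 10 = 2.00.

2.00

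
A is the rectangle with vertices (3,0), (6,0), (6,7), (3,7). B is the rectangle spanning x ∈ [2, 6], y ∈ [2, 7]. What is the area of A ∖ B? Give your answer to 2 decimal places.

6.00

|A∩B|: x∈[3,6], y∈[2,7] → 3·5 = 15.
|A| = 21.
|A ∖ B| = |A| − |A∩B| = 21 − 15 = 6.00.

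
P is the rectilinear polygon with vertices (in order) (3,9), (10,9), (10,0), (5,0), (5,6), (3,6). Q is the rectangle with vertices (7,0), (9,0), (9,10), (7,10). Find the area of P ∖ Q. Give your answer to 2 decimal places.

33.00

|P| = 51, |P∩Q| = 18.
|P ∖ Q| = |P| − |P∩Q| = 51 − 18 = 33.00.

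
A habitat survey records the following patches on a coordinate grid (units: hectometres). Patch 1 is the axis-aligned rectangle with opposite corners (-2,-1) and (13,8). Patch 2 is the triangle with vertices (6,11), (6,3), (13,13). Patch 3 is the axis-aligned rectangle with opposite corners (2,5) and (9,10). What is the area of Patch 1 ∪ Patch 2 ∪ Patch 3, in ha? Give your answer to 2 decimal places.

162.25

By inclusion–exclusion:
Individual areas: |Patch 1| = 135, |Patch 2| = 28, |Patch 3| = 35.
|Patch 1∩Patch 2| = 8.75.
|Patch 1∩Patch 3|: x∈[2,9], y∈[5,8] → 7·3 = 21.
|Patch 2∩Patch 3| = 13.1714.
|Patch 1∩Patch 2∩Patch 3| = 7.1714.
|Patch 1 ∪ Patch 2 ∪ Patch 3| = 198 − 42.9214 + 7.1714 = 162.25.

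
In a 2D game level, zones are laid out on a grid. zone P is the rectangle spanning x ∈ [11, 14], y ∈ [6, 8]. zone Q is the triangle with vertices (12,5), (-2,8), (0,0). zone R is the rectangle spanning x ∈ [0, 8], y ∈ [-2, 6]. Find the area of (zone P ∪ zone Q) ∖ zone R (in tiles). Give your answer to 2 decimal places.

|zone P ∪ zone Q| = 59.
|(zone P ∪ zone Q) ∩ zone R| = 34.619.
|(zone P ∪ zone Q) ∖ zone R| = 59 − 34.619 = 24.38.

24.38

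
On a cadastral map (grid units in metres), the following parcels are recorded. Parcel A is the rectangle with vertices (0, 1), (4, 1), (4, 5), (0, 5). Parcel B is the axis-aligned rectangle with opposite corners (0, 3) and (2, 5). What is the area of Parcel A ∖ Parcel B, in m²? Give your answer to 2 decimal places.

|Parcel A∩Parcel B|: x∈[0,2], y∈[3,5] → 2·2 = 4.
|Parcel A| = 16.
|Parcel A ∖ Parcel B| = |Parcel A| − |Parcel A∩Parcel B| = 16 − 4 = 12.00.

12.00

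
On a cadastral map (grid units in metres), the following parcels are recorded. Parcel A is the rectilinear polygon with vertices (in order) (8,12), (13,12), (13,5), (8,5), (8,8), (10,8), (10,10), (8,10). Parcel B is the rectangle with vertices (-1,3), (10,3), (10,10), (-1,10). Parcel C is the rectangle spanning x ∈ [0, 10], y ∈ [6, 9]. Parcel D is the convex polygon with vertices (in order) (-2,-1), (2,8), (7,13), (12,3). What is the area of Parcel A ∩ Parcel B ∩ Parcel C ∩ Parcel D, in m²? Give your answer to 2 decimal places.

3.75

The intersection is the polygon with vertices (9.5,8), (10,7), (10,6), (8,6), (8,8).
By the shoelace formula its area is 3.75.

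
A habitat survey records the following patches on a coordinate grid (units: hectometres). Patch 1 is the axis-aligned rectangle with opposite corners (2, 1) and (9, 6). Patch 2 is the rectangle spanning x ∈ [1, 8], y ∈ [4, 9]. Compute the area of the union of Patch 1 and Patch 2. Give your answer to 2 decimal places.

By inclusion–exclusion:
Individual areas: |Patch 1| = 35, |Patch 2| = 35.
|Patch 1∩Patch 2|: x∈[2,8], y∈[4,6] → 6·2 = 12.
|Patch 1 ∪ Patch 2| = 70 − 12 = 58.00.

58.00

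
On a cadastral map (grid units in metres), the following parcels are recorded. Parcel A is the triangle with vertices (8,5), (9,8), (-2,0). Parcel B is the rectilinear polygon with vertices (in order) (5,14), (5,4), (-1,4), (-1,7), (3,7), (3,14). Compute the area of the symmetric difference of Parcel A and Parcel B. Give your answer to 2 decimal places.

|Parcel A| = 12.5, |Parcel B| = 32, |Parcel A∩Parcel B| = 0.8182.
|Parcel A △ Parcel B| = |Parcel A| + |Parcel B| − 2·|Parcel A∩Parcel B| = 12.5 + 32 − 1.6364 = 42.86.

42.86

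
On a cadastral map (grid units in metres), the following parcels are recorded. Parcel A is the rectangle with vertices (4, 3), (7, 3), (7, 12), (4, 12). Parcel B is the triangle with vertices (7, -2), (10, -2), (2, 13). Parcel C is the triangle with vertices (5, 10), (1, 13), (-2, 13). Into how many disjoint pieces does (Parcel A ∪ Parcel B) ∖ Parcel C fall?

(Parcel A ∪ Parcel B) ∖ Parcel C splits into 2 disjoint pieces (area 41.249, area 0.125).

2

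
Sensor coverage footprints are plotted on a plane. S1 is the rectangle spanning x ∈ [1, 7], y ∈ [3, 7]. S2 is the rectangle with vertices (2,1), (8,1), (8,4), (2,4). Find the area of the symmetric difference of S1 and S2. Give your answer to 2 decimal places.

|S1∩S2|: x∈[2,7], y∈[3,4] → 5·1 = 5.
|S1 △ S2| = |S1| + |S2| − 2·|S1∩S2| = 24 + 18 − 10 = 32.00.

32.00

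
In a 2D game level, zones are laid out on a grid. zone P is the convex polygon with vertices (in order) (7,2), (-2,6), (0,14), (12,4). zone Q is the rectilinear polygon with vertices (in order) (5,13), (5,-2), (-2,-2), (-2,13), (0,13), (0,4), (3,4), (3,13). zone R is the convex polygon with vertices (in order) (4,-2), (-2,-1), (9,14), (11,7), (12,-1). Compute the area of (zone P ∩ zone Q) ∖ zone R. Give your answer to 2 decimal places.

15.73

|zone P ∩ zone Q| = 23.4861.
|(zone P ∩ zone Q) ∩ zone R| = 7.7525.
|(zone P ∩ zone Q) ∖ zone R| = 23.4861 − 7.7525 = 15.73.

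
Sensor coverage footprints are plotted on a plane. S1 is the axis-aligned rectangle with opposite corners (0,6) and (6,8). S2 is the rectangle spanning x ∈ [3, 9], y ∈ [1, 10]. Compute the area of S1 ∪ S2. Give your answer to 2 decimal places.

60.00

By inclusion–exclusion:
Individual areas: |S1| = 12, |S2| = 54.
|S1∩S2|: x∈[3,6], y∈[6,8] → 3·2 = 6.
|S1 ∪ S2| = 66 − 6 = 60.00.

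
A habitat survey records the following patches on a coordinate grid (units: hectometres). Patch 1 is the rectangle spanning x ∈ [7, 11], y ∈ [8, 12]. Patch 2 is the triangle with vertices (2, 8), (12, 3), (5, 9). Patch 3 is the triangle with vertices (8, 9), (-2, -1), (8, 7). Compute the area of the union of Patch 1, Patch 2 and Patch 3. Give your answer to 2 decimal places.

35.89

By inclusion–exclusion:
Individual areas: |Patch 1| = 16, |Patch 2| = 12.5, |Patch 3| = 10.
|Patch 1∩Patch 2| = 0.
|Patch 1∩Patch 3| = 0.5.
|Patch 2∩Patch 3| = 2.1132.
|Patch 1∩Patch 2∩Patch 3| = 0.
|Patch 1 ∪ Patch 2 ∪ Patch 3| = 38.5 − 2.6132 + 0 = 35.89.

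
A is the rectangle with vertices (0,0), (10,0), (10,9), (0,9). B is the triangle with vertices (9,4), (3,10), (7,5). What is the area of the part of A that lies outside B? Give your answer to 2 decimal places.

87.10

|A| = 90, |A∩B| = 2.9.
|A ∖ B| = |A| − |A∩B| = 90 − 2.9 = 87.10.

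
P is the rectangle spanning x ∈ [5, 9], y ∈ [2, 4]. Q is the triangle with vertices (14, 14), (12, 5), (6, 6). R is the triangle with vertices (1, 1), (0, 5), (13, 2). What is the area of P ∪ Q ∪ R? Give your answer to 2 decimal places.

54.96

By inclusion–exclusion:
Individual areas: |P| = 8, |Q| = 28, |R| = 24.5.
|P∩Q| = 0.
|P∩R| = 5.5385.
|Q∩R| = 0.
|P∩Q∩R| = 0.
|P ∪ Q ∪ R| = 60.5 − 5.5385 + 0 = 54.96.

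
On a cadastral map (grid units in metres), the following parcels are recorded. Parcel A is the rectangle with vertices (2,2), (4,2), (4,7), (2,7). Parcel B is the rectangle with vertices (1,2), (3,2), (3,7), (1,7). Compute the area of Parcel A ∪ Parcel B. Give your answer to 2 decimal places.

By inclusion–exclusion:
Individual areas: |Parcel A| = 10, |Parcel B| = 10.
|Parcel A∩Parcel B|: x∈[2,3], y∈[2,7] → 1·5 = 5.
|Parcel A ∪ Parcel B| = 20 − 5 = 15.00.

15.00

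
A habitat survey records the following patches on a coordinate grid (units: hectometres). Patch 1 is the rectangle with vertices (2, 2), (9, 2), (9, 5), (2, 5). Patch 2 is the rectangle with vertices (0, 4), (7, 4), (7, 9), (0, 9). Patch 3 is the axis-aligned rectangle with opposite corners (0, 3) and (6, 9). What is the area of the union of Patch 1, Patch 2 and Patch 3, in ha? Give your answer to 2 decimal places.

53.00

By inclusion–exclusion:
Individual areas: |Patch 1| = 21, |Patch 2| = 35, |Patch 3| = 36.
|Patch 1∩Patch 2|: x∈[2,7], y∈[4,5] → 5·1 = 5.
|Patch 1∩Patch 3|: x∈[2,6], y∈[3,5] → 4·2 = 8.
|Patch 2∩Patch 3|: x∈[0,6], y∈[4,9] → 6·5 = 30.
|Patch 1∩Patch 2∩Patch 3| = 4.
|Patch 1 ∪ Patch 2 ∪ Patch 3| = 92 − 43 + 4 = 53.00.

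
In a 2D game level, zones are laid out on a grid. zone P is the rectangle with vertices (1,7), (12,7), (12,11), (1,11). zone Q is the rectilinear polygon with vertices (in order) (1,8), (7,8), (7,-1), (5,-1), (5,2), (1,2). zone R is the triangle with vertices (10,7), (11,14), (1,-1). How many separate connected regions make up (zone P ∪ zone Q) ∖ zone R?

(zone P ∪ zone Q) ∖ zone R splits into 3 disjoint pieces (area 45, area 6.8571, area 9.0625).

3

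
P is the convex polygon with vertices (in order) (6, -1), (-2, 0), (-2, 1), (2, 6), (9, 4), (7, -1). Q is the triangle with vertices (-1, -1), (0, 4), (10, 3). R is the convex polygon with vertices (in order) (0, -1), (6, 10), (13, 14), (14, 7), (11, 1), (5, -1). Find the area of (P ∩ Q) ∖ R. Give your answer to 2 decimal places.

7.96

|P ∩ Q| = 24.1541.
|(P ∩ Q) ∩ R| = 16.1959.
|(P ∩ Q) ∖ R| = 24.1541 − 16.1959 = 7.96.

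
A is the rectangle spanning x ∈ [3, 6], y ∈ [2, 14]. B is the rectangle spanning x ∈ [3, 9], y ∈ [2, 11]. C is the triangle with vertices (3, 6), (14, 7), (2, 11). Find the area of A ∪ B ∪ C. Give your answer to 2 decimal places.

70.64

By inclusion–exclusion:
Individual areas: |A| = 36, |B| = 54, |C| = 28.
|A∩B|: x∈[3,6], y∈[2,11] → 3·9 = 27.
|A∩C| = 12.0909.
|B∩C| = 20.3636.
|A∩B∩C| = 12.0909.
|A ∪ B ∪ C| = 118 − 59.4545 + 12.0909 = 70.64.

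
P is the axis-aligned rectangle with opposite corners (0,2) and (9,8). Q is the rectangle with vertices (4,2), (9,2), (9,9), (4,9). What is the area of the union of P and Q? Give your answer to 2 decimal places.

By inclusion–exclusion:
Individual areas: |P| = 54, |Q| = 35.
|P∩Q|: x∈[4,9], y∈[2,8] → 5·6 = 30.
|P ∪ Q| = 89 − 30 = 59.00.

59.00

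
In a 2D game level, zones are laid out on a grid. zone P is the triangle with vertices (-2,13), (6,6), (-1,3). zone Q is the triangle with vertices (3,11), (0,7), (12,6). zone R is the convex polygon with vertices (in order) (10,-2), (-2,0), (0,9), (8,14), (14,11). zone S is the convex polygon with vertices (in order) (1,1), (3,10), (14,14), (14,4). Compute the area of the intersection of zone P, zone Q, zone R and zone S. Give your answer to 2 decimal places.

The intersection is the polygon with vertices (5.368,6.553), (2.291,6.809), (2.744,8.849).
By the shoelace formula its area is 3.20.

3.20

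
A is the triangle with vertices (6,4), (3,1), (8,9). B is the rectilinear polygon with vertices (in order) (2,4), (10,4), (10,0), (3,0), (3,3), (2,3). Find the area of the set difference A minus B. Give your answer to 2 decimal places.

2.81

|A| = 4.5, |A∩B| = 1.6875.
|A ∖ B| = |A| − |A∩B| = 4.5 − 1.6875 = 2.81.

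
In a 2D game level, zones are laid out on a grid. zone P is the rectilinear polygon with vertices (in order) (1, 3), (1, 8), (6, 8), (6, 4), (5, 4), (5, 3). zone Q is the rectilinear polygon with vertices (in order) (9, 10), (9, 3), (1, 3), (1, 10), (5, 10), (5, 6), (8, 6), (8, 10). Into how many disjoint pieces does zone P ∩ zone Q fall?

1

zone P ∩ zone Q is a single connected region.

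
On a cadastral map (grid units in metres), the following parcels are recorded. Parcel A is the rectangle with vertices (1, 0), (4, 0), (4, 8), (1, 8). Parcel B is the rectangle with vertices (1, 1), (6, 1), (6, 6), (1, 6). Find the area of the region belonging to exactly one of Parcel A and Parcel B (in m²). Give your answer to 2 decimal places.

|Parcel A∩Parcel B|: x∈[1,4], y∈[1,6] → 3·5 = 15.
|Parcel A △ Parcel B| = |Parcel A| + |Parcel B| − 2·|Parcel A∩Parcel B| = 24 + 25 − 30 = 19.00.

19.00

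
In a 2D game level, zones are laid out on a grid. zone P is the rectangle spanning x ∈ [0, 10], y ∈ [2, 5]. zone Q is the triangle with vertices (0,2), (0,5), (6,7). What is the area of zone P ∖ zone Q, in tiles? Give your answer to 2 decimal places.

|zone P| = 30, |zone P∩zone Q| = 5.4.
|zone P ∖ zone Q| = |zone P| − |zone P∩zone Q| = 30 − 5.4 = 24.60.

24.60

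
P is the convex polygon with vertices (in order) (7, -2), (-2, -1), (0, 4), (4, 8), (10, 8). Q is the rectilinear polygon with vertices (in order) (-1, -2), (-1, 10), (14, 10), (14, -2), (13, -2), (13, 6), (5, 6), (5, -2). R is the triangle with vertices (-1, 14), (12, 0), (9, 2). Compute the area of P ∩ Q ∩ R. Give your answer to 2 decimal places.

1.33

The intersection is the polygon with vertices (4.571,8), (6.429,6), (5.667,6), (4,8).
By the shoelace formula its area is 1.33.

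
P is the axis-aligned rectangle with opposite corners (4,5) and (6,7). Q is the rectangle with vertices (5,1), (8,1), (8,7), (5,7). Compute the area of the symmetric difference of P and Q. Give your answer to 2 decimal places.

|P∩Q|: x∈[5,6], y∈[5,7] → 1·2 = 2.
|P △ Q| = |P| + |Q| − 2·|P∩Q| = 4 + 18 − 4 = 18.00.

18.00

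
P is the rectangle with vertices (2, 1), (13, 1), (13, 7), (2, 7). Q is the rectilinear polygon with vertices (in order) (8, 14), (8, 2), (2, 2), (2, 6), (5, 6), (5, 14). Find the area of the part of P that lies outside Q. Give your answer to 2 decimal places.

|P| = 66, |P∩Q| = 27.
|P ∖ Q| = |P| − |P∩Q| = 66 − 27 = 39.00.

39.00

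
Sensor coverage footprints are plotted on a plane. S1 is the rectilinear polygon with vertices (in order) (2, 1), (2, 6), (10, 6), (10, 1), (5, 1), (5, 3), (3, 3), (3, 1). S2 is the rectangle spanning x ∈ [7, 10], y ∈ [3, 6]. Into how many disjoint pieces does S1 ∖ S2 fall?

1

S1 ∖ S2 is a single connected region.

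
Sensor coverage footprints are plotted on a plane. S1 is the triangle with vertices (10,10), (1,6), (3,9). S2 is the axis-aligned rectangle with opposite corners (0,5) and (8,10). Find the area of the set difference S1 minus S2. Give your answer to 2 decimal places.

0.60

|S1| = 9.5, |S1∩S2| = 8.8968.
|S1 ∖ S2| = |S1| − |S1∩S2| = 9.5 − 8.8968 = 0.60.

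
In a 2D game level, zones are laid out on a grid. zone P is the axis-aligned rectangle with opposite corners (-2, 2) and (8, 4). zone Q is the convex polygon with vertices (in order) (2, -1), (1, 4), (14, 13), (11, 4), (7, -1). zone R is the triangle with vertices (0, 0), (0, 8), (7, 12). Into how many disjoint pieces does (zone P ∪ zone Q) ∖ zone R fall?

2

(zone P ∪ zone Q) ∖ zone R splits into 2 disjoint pieces (area 4, area 80.3677).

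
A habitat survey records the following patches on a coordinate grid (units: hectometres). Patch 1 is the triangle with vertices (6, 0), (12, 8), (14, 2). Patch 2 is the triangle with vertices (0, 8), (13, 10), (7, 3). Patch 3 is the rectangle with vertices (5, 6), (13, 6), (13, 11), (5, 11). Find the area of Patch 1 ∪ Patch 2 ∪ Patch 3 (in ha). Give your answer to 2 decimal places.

By inclusion–exclusion:
Individual areas: |Patch 1| = 26, |Patch 2| = 39.5, |Patch 3| = 40.
|Patch 1∩Patch 2| = 0.
|Patch 1∩Patch 3| = 2.1667.
|Patch 2∩Patch 3| = 20.2198.
|Patch 1∩Patch 2∩Patch 3| = 0.
|Patch 1 ∪ Patch 2 ∪ Patch 3| = 105.5 − 22.3864 + 0 = 83.11.

83.11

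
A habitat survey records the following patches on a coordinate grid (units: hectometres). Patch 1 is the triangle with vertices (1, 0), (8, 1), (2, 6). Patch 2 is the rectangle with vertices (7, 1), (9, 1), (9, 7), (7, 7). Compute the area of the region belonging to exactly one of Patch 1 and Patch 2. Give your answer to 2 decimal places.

|Patch 1| = 20.5, |Patch 2| = 12, |Patch 1∩Patch 2| = 0.4167.
|Patch 1 △ Patch 2| = |Patch 1| + |Patch 2| − 2·|Patch 1∩Patch 2| = 20.5 + 12 − 0.8333 = 31.67.

31.67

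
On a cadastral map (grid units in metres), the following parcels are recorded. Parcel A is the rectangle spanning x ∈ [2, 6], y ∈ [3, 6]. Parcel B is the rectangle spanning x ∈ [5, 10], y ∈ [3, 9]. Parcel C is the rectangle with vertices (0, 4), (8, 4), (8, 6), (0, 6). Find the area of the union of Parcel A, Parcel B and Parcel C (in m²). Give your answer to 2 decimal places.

By inclusion–exclusion:
Individual areas: |Parcel A| = 12, |Parcel B| = 30, |Parcel C| = 16.
|Parcel A∩Parcel B|: x∈[5,6], y∈[3,6] → 1·3 = 3.
|Parcel A∩Parcel C|: x∈[2,6], y∈[4,6] → 4·2 = 8.
|Parcel B∩Parcel C|: x∈[5,8], y∈[4,6] → 3·2 = 6.
|Parcel A∩Parcel B∩Parcel C| = 2.
|Parcel A ∪ Parcel B ∪ Parcel C| = 58 − 17 + 2 = 43.00.

43.00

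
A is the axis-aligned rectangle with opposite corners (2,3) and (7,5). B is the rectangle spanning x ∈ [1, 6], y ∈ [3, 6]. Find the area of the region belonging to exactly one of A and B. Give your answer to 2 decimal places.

|A∩B|: x∈[2,6], y∈[3,5] → 4·2 = 8.
|A △ B| = |A| + |B| − 2·|A∩B| = 10 + 15 − 16 = 9.00.

9.00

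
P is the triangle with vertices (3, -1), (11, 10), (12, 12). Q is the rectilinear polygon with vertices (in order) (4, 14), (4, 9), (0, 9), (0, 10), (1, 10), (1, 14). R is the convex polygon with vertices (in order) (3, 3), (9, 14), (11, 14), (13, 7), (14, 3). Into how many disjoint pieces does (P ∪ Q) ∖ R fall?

3

(P ∪ Q) ∖ R splits into 3 disjoint pieces (area 0.023, area 0.2797, area 16).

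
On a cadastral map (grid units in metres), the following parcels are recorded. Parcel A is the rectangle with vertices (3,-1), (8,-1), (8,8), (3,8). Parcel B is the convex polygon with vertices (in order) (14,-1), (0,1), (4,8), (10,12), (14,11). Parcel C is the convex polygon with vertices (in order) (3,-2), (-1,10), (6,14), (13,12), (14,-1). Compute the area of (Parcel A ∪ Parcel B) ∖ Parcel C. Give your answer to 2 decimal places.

|Parcel A ∪ Parcel B| = 130.9464.
|(Parcel A ∪ Parcel B) ∩ Parcel C| = 122.7888.
|(Parcel A ∪ Parcel B) ∖ Parcel C| = 130.9464 − 122.7888 = 8.16.

8.16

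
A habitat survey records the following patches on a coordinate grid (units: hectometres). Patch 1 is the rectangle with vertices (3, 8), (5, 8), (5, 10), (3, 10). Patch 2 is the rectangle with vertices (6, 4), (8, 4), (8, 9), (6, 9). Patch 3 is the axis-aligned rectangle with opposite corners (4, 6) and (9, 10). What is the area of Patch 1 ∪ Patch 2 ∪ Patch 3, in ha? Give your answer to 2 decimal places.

26.00

By inclusion–exclusion:
Individual areas: |Patch 1| = 4, |Patch 2| = 10, |Patch 3| = 20.
|Patch 1∩Patch 2| = 0 (no overlap).
|Patch 1∩Patch 3|: x∈[4,5], y∈[8,10] → 1·2 = 2.
|Patch 2∩Patch 3|: x∈[6,8], y∈[6,9] → 2·3 = 6.
|Patch 1∩Patch 2∩Patch 3| = 0.
|Patch 1 ∪ Patch 2 ∪ Patch 3| = 34 − 8 + 0 = 26.00.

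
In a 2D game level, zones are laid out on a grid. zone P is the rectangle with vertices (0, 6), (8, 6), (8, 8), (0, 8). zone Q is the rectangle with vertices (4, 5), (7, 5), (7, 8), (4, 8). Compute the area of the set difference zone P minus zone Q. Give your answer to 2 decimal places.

|zone P∩zone Q|: x∈[4,7], y∈[6,8] → 3·2 = 6.
|zone P| = 16.
|zone P ∖ zone Q| = |zone P| − |zone P∩zone Q| = 16 − 6 = 10.00.

10.00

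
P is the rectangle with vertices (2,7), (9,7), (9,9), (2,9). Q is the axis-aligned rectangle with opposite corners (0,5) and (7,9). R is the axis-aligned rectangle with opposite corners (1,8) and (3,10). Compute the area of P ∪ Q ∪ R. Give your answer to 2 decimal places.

By inclusion–exclusion:
Individual areas: |P| = 14, |Q| = 28, |R| = 4.
|P∩Q|: x∈[2,7], y∈[7,9] → 5·2 = 10.
|P∩R|: x∈[2,3], y∈[8,9] → 1·1 = 1.
|Q∩R|: x∈[1,3], y∈[8,9] → 2·1 = 2.
|P∩Q∩R| = 1.
|P ∪ Q ∪ R| = 46 − 13 + 1 = 34.00.

34.00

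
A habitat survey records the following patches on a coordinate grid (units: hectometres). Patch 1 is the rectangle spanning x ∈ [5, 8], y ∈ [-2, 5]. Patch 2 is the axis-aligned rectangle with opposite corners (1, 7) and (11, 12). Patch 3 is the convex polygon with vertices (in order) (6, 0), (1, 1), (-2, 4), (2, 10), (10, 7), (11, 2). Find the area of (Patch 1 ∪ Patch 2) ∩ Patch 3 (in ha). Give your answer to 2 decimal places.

|Patch 1 ∪ Patch 2| = 71.
|(Patch 1 ∪ Patch 2) ∩ Patch 3| = 28.35.

28.35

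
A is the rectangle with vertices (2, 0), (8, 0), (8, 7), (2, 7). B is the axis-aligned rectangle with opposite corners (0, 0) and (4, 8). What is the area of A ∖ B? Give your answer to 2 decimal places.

|A∩B|: x∈[2,4], y∈[0,7] → 2·7 = 14.
|A| = 42.
|A ∖ B| = |A| − |A∩B| = 42 − 14 = 28.00.

28.00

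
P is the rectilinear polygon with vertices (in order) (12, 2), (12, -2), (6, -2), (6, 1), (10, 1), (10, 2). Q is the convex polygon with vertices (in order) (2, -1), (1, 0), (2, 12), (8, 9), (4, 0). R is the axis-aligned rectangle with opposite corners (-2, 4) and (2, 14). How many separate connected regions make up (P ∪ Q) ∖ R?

(P ∪ Q) ∖ R splits into 2 disjoint pieces (area 20, area 49.8333).

2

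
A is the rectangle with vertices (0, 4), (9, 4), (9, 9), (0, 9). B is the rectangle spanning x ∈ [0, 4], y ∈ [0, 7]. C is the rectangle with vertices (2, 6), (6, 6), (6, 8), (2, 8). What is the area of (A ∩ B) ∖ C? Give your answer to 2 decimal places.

|A ∩ B| = 12.
|(A ∩ B) ∩ C| = 2.
|(A ∩ B) ∖ C| = 12 − 2 = 10.00.

10.00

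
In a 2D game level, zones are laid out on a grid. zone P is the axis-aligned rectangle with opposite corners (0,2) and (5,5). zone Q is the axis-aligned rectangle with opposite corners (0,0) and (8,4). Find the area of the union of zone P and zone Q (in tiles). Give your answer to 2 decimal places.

By inclusion–exclusion:
Individual areas: |zone P| = 15, |zone Q| = 32.
|zone P∩zone Q|: x∈[0,5], y∈[2,4] → 5·2 = 10.
|zone P ∪ zone Q| = 47 − 10 = 37.00.

37.00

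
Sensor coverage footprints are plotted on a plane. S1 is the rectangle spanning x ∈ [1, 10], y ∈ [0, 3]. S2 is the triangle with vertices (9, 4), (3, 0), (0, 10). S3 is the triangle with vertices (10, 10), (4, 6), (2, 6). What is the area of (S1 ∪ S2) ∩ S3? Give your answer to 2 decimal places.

1.62

The region (S1 ∪ S2) ∩ S3 is the polygon with vertices (5,6.667), (4,6), (2,6), (4.286,7.143).
By the shoelace formula its area is 1.62.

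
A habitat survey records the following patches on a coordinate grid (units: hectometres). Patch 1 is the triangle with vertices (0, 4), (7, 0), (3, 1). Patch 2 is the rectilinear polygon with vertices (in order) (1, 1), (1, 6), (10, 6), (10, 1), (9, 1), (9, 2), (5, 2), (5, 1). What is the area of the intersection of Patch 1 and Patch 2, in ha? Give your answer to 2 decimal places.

The intersection is the polygon with vertices (5,1.143), (5,1), (3,1), (1,3), (1,3.429).
By the shoelace formula its area is 3.14.

3.14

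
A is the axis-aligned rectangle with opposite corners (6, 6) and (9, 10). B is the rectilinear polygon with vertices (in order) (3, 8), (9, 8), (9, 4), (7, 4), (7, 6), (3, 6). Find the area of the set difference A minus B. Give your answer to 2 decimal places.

6.00

|A| = 12, |A∩B| = 6.
|A ∖ B| = |A| − |A∩B| = 12 − 6 = 6.00.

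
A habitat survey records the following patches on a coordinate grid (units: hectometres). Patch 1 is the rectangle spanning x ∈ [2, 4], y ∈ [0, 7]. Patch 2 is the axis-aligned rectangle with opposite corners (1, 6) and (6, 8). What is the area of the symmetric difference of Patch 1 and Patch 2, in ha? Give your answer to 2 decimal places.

20.00

|Patch 1∩Patch 2|: x∈[2,4], y∈[6,7] → 2·1 = 2.
|Patch 1 △ Patch 2| = |Patch 1| + |Patch 2| − 2·|Patch 1∩Patch 2| = 14 + 10 − 4 = 20.00.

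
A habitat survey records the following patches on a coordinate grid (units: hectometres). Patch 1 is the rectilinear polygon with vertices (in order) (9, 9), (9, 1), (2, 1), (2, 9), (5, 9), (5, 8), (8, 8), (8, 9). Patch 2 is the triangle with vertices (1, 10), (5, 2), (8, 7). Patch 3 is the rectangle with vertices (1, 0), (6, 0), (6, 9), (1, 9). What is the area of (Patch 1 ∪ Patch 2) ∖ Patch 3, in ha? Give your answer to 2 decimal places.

|Patch 1 ∪ Patch 2| = 54.2619.
|(Patch 1 ∪ Patch 2) ∩ Patch 3| = 31.3452.
|(Patch 1 ∪ Patch 2) ∖ Patch 3| = 54.2619 − 31.3452 = 22.92.

22.92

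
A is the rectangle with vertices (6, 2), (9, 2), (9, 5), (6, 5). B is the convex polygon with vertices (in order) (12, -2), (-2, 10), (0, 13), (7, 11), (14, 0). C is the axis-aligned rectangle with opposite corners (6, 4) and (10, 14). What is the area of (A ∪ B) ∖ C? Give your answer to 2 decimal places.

71.19

|A ∪ B| = 92.2619.
|(A ∪ B) ∩ C| = 21.0714.
|(A ∪ B) ∖ C| = 92.2619 − 21.0714 = 71.19.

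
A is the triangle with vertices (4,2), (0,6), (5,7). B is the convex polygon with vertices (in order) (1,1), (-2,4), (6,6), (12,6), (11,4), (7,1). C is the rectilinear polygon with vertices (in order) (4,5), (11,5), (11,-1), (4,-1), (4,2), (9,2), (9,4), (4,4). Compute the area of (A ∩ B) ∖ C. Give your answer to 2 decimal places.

5.69

|A ∩ B| = 6.1895.
|(A ∩ B) ∩ C| = 0.5.
|(A ∩ B) ∖ C| = 6.1895 − 0.5 = 5.69.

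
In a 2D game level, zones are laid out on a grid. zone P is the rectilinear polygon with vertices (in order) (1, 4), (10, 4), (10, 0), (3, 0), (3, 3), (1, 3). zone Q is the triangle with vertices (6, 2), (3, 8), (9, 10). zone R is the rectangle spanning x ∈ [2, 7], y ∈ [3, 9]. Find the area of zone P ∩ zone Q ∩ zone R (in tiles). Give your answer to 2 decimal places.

1.31

The intersection is the polygon with vertices (6.375,3), (5.5,3), (5,4), (6.75,4).
By the shoelace formula its area is 1.31.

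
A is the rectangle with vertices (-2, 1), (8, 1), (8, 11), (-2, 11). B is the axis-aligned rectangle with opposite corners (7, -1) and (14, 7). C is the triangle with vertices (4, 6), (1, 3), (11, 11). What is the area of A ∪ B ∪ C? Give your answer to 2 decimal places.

150.39

By inclusion–exclusion:
Individual areas: |A| = 100, |B| = 56, |C| = 3.
|A∩B|: x∈[7,8], y∈[1,7] → 1·6 = 6.
|A∩C| = 2.6143.
|B∩C| = 0.
|A∩B∩C| = 0.
|A ∪ B ∪ C| = 159 − 8.6143 + 0 = 150.39.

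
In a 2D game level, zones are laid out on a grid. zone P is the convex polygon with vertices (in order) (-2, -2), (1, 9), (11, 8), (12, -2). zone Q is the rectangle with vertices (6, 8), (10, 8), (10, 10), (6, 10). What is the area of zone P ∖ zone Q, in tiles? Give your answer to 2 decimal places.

|zone P| = 126.5, |zone P∩zone Q| = 1.2.
|zone P ∖ zone Q| = |zone P| − |zone P∩zone Q| = 126.5 − 1.2 = 125.30.

125.30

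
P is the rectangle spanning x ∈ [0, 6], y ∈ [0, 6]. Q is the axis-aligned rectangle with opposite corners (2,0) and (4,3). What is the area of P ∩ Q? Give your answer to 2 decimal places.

|P∩Q|: x∈[2,4], y∈[0,3] → 2·3 = 6.

6.00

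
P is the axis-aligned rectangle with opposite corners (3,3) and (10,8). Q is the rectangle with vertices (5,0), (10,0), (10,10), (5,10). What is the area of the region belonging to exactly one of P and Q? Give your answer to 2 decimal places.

|P∩Q|: x∈[5,10], y∈[3,8] → 5·5 = 25.
|P △ Q| = |P| + |Q| − 2·|P∩Q| = 35 + 50 − 50 = 35.00.

35.00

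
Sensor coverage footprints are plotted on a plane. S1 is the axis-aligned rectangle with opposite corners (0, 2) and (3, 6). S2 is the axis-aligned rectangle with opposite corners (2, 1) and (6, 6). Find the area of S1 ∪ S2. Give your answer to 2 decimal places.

28.00

By inclusion–exclusion:
Individual areas: |S1| = 12, |S2| = 20.
|S1∩S2|: x∈[2,3], y∈[2,6] → 1·4 = 4.
|S1 ∪ S2| = 32 − 4 = 28.00.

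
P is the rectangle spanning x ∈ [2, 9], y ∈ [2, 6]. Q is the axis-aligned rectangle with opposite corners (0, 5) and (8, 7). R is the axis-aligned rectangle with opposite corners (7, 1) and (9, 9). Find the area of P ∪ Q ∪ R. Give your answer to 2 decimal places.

By inclusion–exclusion:
Individual areas: |P| = 28, |Q| = 16, |R| = 16.
|P∩Q|: x∈[2,8], y∈[5,6] → 6·1 = 6.
|P∩R|: x∈[7,9], y∈[2,6] → 2·4 = 8.
|Q∩R|: x∈[7,8], y∈[5,7] → 1·2 = 2.
|P∩Q∩R| = 1.
|P ∪ Q ∪ R| = 60 − 16 + 1 = 45.00.

45.00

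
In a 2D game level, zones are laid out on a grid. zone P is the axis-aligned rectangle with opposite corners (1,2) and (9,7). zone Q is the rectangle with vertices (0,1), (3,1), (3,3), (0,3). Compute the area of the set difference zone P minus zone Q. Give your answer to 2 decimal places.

|zone P∩zone Q|: x∈[1,3], y∈[2,3] → 2·1 = 2.
|zone P| = 40.
|zone P ∖ zone Q| = |zone P| − |zone P∩zone Q| = 40 − 2 = 38.00.

38.00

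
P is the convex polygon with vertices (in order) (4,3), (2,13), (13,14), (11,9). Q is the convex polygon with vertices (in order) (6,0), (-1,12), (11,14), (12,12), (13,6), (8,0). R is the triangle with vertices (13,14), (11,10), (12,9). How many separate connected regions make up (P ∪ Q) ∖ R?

(P ∪ Q) ∖ R is a single connected region.

1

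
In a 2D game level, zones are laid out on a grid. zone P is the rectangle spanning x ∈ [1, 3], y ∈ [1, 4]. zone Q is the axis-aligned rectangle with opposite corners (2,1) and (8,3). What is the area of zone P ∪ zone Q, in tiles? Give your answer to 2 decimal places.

16.00

By inclusion–exclusion:
Individual areas: |zone P| = 6, |zone Q| = 12.
|zone P∩zone Q|: x∈[2,3], y∈[1,3] → 1·2 = 2.
|zone P ∪ zone Q| = 18 − 2 = 16.00.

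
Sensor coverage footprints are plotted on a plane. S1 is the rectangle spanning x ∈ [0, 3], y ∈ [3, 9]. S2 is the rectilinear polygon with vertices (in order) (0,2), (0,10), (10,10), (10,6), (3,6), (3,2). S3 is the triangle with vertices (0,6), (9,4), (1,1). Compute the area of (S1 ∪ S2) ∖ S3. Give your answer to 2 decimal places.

42.60

|S1 ∪ S2| = 52.
|(S1 ∪ S2) ∩ S3| = 9.4.
|(S1 ∪ S2) ∖ S3| = 52 − 9.4 = 42.60.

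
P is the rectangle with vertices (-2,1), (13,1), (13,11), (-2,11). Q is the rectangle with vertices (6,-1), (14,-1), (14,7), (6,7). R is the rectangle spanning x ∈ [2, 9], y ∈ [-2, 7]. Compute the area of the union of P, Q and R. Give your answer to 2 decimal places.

By inclusion–exclusion:
Individual areas: |P| = 150, |Q| = 64, |R| = 63.
|P∩Q|: x∈[6,13], y∈[1,7] → 7·6 = 42.
|P∩R|: x∈[2,9], y∈[1,7] → 7·6 = 42.
|Q∩R|: x∈[6,9], y∈[-1,7] → 3·8 = 24.
|P∩Q∩R| = 18.
|P ∪ Q ∪ R| = 277 − 108 + 18 = 187.00.

187.00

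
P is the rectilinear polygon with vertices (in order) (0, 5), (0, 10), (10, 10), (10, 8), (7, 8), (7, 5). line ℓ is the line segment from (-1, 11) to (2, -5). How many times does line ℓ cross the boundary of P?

2

The segment meets the boundary at (0,5.667), (0.125,5).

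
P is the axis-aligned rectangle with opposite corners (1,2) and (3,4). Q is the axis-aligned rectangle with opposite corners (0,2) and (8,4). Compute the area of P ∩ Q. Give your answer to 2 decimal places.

|P∩Q|: x∈[1,3], y∈[2,4] → 2·2 = 4.

4.00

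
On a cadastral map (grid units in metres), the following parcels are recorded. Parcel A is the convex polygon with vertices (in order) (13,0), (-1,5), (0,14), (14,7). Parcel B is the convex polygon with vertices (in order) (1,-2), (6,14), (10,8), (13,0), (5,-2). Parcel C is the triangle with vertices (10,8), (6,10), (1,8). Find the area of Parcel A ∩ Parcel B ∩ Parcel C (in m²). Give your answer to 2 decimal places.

6.77

The intersection is the polygon with vertices (4.571,9.429), (6,10), (10,8), (4.125,8).
By the shoelace formula its area is 6.77.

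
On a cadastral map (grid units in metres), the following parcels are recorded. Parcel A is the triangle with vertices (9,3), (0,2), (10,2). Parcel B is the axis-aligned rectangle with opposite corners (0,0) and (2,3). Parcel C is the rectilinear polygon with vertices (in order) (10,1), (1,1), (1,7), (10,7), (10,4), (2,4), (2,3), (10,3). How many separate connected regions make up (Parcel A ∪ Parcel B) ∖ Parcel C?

(Parcel A ∪ Parcel B) ∖ Parcel C is a single connected region.

1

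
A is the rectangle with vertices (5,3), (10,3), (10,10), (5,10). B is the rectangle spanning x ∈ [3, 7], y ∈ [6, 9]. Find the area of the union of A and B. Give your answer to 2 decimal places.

By inclusion–exclusion:
Individual areas: |A| = 35, |B| = 12.
|A∩B|: x∈[5,7], y∈[6,9] → 2·3 = 6.
|A ∪ B| = 47 − 6 = 41.00.

41.00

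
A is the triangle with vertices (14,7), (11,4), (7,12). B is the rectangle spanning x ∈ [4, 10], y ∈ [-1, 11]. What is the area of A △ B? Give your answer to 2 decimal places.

79.33

|A| = 18, |B| = 72, |A∩B| = 5.3357.
|A △ B| = |A| + |B| − 2·|A∩B| = 18 + 72 − 10.6714 = 79.33.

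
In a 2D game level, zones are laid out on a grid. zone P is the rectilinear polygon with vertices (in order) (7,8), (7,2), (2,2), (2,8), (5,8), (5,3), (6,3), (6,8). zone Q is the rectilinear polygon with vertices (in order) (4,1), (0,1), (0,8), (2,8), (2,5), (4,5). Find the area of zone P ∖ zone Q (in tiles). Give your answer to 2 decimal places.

|zone P| = 25, |zone P∩zone Q| = 6.
|zone P ∖ zone Q| = |zone P| − |zone P∩zone Q| = 25 − 6 = 19.00.

19.00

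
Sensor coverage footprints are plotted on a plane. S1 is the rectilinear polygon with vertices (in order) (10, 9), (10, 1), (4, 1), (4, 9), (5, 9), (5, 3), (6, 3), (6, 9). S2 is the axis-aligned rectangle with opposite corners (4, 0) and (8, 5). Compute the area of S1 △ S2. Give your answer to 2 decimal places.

|S1| = 42, |S2| = 20, |S1∩S2| = 14.
|S1 △ S2| = |S1| + |S2| − 2·|S1∩S2| = 42 + 20 − 28 = 34.00.

34.00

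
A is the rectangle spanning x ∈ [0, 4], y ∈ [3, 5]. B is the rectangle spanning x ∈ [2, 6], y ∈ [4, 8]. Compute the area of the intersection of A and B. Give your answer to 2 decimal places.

|A∩B|: x∈[2,4], y∈[4,5] → 2·1 = 2.

2.00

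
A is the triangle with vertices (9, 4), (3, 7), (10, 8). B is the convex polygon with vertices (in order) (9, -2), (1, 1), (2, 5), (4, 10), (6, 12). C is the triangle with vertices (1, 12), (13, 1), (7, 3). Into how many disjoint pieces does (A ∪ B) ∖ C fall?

2

(A ∪ B) ∖ C splits into 2 disjoint pieces (area 40.1354, area 14.2752).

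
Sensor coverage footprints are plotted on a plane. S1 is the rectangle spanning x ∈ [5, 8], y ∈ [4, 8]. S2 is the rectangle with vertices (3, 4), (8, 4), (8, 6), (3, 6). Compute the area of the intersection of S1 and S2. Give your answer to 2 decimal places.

|S1∩S2|: x∈[5,8], y∈[4,6] → 3·2 = 6.

6.00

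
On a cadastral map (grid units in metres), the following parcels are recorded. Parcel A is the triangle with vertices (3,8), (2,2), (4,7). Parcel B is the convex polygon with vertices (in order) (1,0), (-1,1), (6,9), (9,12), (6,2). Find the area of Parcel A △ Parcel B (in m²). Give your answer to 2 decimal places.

39.87

|Parcel A| = 3.5, |Parcel B| = 39.5, |Parcel A∩Parcel B| = 1.5658.
|Parcel A △ Parcel B| = |Parcel A| + |Parcel B| − 2·|Parcel A∩Parcel B| = 3.5 + 39.5 − 3.1316 = 39.87.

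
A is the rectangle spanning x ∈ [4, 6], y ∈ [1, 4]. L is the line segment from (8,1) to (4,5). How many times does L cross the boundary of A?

The segment meets the boundary at (5,4), (6,3).

2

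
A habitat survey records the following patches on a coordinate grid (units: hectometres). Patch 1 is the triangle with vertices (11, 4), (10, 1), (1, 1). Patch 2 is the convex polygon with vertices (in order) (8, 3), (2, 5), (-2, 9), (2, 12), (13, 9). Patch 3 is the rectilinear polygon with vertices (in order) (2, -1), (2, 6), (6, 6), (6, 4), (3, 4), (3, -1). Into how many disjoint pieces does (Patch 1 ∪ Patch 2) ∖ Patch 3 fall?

2

(Patch 1 ∪ Patch 2) ∖ Patch 3 splits into 2 disjoint pieces (area 81.8865, area 0.15).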